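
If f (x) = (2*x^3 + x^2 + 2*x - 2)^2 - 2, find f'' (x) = 120*x^4 + 80*x^3 + 108*x^2 - 24*x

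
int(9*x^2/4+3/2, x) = 3*x^3/4 + 3*x/2 + C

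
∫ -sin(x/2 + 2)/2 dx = cos(x/2 + 2) + C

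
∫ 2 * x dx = x^2 + C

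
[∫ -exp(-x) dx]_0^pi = -1 + exp(-pi)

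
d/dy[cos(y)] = -sin(y)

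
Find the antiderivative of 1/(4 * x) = log(x)/4 + C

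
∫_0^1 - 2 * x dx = -1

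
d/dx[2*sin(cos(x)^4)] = -8*sin(x)*cos(x)^3*cos(cos(x)^4)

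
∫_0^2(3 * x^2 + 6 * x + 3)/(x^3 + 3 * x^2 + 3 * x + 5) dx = -log(5) + log(31)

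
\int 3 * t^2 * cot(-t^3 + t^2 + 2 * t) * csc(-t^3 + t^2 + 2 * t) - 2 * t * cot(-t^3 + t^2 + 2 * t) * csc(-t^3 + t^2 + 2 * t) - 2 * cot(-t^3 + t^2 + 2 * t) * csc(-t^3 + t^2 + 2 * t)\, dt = csc(t*(-t^2 + t + 2)) + C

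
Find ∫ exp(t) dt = exp(t) + C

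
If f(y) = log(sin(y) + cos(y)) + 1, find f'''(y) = 2*cos(y + pi/4)/sin(y + pi/4)^3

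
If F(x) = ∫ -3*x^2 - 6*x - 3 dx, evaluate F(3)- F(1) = -56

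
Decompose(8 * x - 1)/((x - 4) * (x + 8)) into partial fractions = 65/(12*(x + 8)) + 31/(12*(x - 4))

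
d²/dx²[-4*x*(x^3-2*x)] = 16 - 48*x^2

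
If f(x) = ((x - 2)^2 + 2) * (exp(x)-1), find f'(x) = x^2*exp(x) - 2*x*exp(x) - 2*x + 2*exp(x) + 4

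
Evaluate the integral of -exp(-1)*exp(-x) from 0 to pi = -exp(-1) + exp(-pi - 1)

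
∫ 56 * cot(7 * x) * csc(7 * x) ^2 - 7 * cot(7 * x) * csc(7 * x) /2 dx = (1 - 8*csc(7*x))*csc(7*x)/2 + C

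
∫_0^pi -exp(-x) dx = -1 + exp(-pi)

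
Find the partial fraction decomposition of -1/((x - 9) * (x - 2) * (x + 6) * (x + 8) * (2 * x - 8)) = -1/(8160*(x + 8)) + 1/(4800*(x + 6)) - 1/(2240*(x - 2)) + 1/(2400*(x - 4)) - 1/(17850*(x - 9))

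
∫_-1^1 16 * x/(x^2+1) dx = 0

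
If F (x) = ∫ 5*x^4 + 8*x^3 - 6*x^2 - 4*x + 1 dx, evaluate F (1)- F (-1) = 0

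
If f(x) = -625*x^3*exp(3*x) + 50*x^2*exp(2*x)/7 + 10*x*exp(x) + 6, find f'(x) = -1875*x^3*exp(3*x) - 1875*x^2*exp(3*x) + 100*x^2*exp(2*x)/7 + 100*x*exp(2*x)/7 + 10*x*exp(x) + 10*exp(x)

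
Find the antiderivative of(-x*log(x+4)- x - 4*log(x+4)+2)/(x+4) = (2 - x)*log(x + 4) + C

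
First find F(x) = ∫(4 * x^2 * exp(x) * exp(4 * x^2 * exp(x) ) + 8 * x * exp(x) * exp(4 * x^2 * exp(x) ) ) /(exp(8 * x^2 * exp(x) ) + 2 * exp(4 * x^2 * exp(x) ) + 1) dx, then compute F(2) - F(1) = -exp(4*E)/(1 + exp(4*E)) + exp(16*exp(2))/(1 + exp(16*exp(2)))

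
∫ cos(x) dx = sin(x) + C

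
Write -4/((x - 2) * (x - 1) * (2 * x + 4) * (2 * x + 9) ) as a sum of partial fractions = 16/(715*(2*x + 9)) - 1/(30*(x + 2)) + 2/(33*(x - 1)) - 1/(26*(x - 2))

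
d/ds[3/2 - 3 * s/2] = -3/2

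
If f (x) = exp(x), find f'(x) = exp(x)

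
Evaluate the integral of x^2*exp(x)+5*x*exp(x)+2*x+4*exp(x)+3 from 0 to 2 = 9 + 11*exp(2)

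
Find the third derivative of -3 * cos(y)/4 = -3*sin(y)/4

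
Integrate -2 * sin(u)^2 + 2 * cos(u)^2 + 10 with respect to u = 10*u + sin(2*u) + C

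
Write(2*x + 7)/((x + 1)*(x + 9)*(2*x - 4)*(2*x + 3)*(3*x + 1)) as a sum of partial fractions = -513/(5096*(3*x + 1)) - 32/(735*(2*x + 3)) - 1/(6240*(x + 9)) + 5/(96*(x + 1)) + 1/(294*(x - 2))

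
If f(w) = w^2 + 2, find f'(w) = 2*w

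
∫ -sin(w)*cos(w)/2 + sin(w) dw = (cos(w) - 2)^2/4 + C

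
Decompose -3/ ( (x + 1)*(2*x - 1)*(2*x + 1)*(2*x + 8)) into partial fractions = 3/(7*(2*x + 1)) - 1/(9*(2*x - 1)) + 1/(126*(x + 4)) - 1/(6*(x + 1))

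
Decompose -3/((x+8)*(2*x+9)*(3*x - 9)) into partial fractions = 4/(105*(2*x + 9)) - 1/(77*(x + 8)) - 1/(165*(x - 3))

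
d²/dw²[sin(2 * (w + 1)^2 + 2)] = -16*w^2*sin(2*w^2 + 4*w + 4) - 32*w*sin(2*w^2 + 4*w + 4) - 16*sin(2*w^2 + 4*w + 4) + 4*cos(2*w^2 + 4*w + 4)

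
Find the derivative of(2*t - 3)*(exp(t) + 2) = 2*t*exp(t) - exp(t) + 4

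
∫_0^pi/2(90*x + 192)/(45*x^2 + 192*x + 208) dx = -log(65) + log(1 + (-8 - 15*pi/8)^2)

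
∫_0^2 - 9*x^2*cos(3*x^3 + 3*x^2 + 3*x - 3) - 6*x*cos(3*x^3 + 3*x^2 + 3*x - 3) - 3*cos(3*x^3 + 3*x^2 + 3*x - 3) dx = -sin(39) - sin(3)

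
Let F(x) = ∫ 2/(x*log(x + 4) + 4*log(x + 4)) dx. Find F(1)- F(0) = -2*log(log(4)) + 2*log(log(5))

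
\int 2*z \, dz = z^2 + C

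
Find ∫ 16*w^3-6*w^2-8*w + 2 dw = 4*w^4 - 2*w^3 - 4*w^2 + 2*w + C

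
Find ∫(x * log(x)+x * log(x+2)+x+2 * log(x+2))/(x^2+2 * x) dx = (log(x) + 1)*log(x + 2) + C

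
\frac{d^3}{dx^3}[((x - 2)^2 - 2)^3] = 120*x^3 - 720*x^2 + 1296*x - 672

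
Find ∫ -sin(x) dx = cos(x) + C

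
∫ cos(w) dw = sin(w) + C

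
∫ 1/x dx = log(-4*x) + C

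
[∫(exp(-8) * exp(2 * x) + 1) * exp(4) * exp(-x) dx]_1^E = -exp(4 - E) - exp(-3) + exp(-4 + E) + exp(3)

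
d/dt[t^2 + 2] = 2*t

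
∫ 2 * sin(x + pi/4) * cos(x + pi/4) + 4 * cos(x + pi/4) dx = (sin(x + pi/4) + 2)^2 + C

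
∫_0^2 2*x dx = 4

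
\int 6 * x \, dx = 3*x^2 + C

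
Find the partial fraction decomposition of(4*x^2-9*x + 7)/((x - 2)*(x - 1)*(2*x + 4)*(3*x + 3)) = -41/(72*(x + 2)) + 5/(9*(x + 1)) - 1/(18*(x - 1)) + 5/(72*(x - 2))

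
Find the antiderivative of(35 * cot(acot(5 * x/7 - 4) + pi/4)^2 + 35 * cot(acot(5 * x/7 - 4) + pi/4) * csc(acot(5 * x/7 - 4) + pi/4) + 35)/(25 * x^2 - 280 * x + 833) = cot(acot(5*x/7 - 4) + pi/4) + csc(acot(5*x/7 - 4) + pi/4) + C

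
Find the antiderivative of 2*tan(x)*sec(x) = 2*sec(x) + C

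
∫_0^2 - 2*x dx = -4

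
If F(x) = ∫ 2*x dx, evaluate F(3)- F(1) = 8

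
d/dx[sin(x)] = cos(x)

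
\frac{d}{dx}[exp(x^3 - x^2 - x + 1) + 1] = 3*x^2*exp(x^3 - x^2 - x + 1) - 2*x*exp(x^3 - x^2 - x + 1) - exp(x^3 - x^2 - x + 1)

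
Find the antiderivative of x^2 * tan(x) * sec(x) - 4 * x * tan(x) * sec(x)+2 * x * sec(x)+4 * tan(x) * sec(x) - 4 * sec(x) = (x - 2)^2*sec(x) + C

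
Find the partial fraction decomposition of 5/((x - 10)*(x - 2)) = -5/(8*(x - 2)) + 5/(8*(x - 10))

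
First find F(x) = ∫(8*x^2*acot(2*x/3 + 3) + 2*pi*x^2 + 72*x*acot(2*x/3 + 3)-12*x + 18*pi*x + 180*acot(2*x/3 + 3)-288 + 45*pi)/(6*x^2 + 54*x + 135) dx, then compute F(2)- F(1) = -100*acot(11/3)/3 + pi/3 + 104*acot(13/3)/3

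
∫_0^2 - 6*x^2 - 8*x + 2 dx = -28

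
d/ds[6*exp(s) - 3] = 6*exp(s)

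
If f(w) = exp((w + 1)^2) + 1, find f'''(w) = 8*w^3*exp(w^2 + 2*w + 1) + 24*w^2*exp(w^2 + 2*w + 1) + 36*w*exp(w^2 + 2*w + 1) + 20*exp(w^2 + 2*w + 1)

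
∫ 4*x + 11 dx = 2*x^2 + 11*x + C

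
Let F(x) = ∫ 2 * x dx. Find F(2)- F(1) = 3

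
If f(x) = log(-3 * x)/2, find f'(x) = 1/(2*x)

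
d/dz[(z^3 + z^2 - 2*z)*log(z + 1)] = (3*z^3*log(z + 1) + z^3 + 5*z^2*log(z + 1) + z^2 - 2*z - 2*log(z + 1))/(z + 1)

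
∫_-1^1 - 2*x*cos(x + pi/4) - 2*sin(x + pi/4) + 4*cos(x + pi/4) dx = 2*sqrt(2)*(-cos(1) + 2*sin(1))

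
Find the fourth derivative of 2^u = 2^u*log(2)^4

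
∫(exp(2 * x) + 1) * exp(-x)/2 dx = sinh(x) + C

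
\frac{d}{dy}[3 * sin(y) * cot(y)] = -3*sin(y)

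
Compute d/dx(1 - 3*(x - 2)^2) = 12 - 6*x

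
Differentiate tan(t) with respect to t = cos(t)^(-2)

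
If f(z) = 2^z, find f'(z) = 2^z*log(2)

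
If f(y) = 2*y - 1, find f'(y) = 2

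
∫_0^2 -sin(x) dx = -1 + cos(2)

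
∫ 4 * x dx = 2*x^2 + C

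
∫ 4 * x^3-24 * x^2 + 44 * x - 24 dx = x^4 - 8*x^3 + 22*x^2 - 24*x + C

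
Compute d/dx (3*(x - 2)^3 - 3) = 9*x^2 - 36*x + 36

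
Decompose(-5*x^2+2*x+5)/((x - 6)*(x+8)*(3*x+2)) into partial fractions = -13/(440*(3*x + 2)) - 331/(308*(x + 8)) - 163/(280*(x - 6))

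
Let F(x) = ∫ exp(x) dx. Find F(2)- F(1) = -E + exp(2)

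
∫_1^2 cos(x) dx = -sin(1) + sin(2)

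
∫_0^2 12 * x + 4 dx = 32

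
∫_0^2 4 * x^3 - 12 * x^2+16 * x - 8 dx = 0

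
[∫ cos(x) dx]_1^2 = -sin(1) + sin(2)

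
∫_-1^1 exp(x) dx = E - exp(-1)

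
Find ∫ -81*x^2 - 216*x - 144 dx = -27*x^3 - 108*x^2 - 144*x + C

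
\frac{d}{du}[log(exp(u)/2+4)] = exp(u)/(exp(u) + 8)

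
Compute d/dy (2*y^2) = 4*y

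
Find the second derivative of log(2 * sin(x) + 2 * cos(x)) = -2/(sin(2*x) + 1)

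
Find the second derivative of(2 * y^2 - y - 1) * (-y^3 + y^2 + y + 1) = -40*y^3 + 36*y^2 + 12*y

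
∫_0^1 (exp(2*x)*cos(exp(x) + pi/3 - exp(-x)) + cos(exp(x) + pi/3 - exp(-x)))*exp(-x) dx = -sqrt(3)/2 + sin(-exp(-1) + pi/3 + E)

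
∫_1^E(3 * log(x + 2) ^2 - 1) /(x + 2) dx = -log(2 + E) - log(3)^3 + log(3) + log(2 + E)^3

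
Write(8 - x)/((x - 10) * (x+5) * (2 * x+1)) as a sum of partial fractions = -34/(189*(2*x + 1)) + 13/(135*(x + 5)) - 2/(315*(x - 10))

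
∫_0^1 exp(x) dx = -1 + E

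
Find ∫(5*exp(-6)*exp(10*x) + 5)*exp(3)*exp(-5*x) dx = 2*sinh(5*x - 3) + C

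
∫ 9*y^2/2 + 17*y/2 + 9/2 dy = 3*y^3/2 + 17*y^2/4 + 9*y/2 + C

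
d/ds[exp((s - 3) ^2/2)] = s*exp(s^2/2 - 3*s + 9/2) - 3*exp(s^2/2 - 3*s + 9/2)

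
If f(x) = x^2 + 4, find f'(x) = 2*x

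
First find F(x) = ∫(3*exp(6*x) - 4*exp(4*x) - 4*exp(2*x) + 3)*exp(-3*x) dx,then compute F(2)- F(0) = -exp(2) + exp(-2) + (-exp(-2) + exp(2))^3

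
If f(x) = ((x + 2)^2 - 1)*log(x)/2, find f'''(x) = (x^2 - 2*x + 3)/x^3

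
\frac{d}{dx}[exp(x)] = exp(x)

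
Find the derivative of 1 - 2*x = -2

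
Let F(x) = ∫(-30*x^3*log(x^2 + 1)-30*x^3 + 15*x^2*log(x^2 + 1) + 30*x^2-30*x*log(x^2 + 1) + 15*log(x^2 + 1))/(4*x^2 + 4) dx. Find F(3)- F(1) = -45*log(10)/2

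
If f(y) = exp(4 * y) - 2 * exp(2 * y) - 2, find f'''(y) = 64*exp(4*y) - 16*exp(2*y)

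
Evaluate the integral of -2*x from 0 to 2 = -4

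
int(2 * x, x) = x^2 + C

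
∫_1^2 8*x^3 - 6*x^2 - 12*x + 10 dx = 8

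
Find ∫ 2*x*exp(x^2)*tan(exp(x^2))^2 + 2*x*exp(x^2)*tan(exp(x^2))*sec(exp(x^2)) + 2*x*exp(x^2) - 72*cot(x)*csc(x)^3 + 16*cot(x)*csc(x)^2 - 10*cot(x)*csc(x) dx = tan(exp(x^2)) + 24*csc(x)^3 - 8*csc(x)^2 + 10*csc(x) + sec(exp(x^2)) + C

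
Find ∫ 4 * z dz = 2*z^2 + C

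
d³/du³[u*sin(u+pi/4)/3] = -u*cos(u + pi/4)/3 - sin(u + pi/4)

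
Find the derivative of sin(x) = cos(x)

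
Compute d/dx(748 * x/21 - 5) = 748/21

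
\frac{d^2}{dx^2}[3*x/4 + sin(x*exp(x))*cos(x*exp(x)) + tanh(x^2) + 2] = -2*x^2*exp(2*x)*sin(2*x*exp(x)) - 8*x^2*sinh(x^2)/cosh(x^2)^3 - 4*x*exp(2*x)*sin(2*x*exp(x)) + x*exp(x)*cos(2*x*exp(x)) - 2*exp(2*x)*sin(2*x*exp(x)) + 2*exp(x)*cos(2*x*exp(x)) + 2/cosh(x^2)^2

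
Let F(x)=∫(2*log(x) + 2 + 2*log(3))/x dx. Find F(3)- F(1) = -(1 + log(3))^2 + (1 + log(9))^2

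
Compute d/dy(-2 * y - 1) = -2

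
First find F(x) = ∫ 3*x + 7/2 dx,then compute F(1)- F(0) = 5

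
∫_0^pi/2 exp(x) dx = -1 + exp(pi/2)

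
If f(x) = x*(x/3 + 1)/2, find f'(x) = x/3 + 1/2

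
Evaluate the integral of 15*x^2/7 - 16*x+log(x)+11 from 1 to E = -8*exp(2) - 19/7 + 5*exp(3)/7 + 11*E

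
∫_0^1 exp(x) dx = -1 + E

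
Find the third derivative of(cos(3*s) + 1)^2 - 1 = 54*sin(3*s) + 108*sin(6*s)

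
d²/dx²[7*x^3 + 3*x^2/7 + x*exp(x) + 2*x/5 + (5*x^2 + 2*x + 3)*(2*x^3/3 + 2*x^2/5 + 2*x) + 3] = 200*x^3/3 + 40*x^2 + x*exp(x) + 594*x/5 + 2*exp(x) + 394/35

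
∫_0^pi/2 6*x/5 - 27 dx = -27*pi/2 + 3*pi^2/20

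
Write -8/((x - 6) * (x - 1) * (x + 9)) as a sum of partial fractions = -4/(75*(x + 9)) + 4/(25*(x - 1)) - 8/(75*(x - 6))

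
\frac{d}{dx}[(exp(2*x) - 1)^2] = 4*exp(4*x) - 4*exp(2*x)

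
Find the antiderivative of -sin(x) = cos(x) + C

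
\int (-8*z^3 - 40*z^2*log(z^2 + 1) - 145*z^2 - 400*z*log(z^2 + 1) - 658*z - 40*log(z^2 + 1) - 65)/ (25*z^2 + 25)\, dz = 3*z/5 - 4*(z + 5*log(z^2 + 1) + 10)^2/25 + 3*log(z^2 + 1) + C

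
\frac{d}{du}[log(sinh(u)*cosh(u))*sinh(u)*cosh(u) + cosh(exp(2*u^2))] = 4*u*exp(2*u^2)*sinh(exp(2*u^2)) + log(sinh(2*u)/2)*cosh(2*u) + cosh(2*u)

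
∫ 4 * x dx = 2*x^2 + C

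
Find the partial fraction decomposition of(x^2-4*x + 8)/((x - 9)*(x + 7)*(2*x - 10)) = 85/(384*(x + 7)) - 13/(96*(x - 5)) + 53/(128*(x - 9))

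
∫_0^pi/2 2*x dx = pi^2/4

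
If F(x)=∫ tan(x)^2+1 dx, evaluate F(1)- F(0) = tan(1)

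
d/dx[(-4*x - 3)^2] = 32*x + 24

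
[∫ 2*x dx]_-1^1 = 0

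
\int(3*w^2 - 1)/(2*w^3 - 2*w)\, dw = log(w^3 - w)/2 + C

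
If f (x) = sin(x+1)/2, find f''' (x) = -cos(x + 1)/2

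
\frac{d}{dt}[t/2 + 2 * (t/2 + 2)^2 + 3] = t + 9/2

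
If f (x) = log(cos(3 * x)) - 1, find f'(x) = -3*tan(3*x)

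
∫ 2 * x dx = x^2 + C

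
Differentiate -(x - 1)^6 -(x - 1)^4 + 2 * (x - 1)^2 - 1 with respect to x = -6*x^5 + 30*x^4 - 64*x^3 + 72*x^2 - 38*x + 6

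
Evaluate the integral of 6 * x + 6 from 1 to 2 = 15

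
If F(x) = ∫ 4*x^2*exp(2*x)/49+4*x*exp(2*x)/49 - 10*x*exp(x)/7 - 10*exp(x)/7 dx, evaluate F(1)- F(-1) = -2*(-2 - exp(-1)/7)^2 - 2*E/7 - 2*exp(-1)/7 + 2*(-2 + E/7)^2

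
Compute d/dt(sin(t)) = cos(t)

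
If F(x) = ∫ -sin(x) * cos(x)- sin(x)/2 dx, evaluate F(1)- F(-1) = 0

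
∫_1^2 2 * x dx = 3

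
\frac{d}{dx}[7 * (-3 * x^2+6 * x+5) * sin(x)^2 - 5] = -21*x^2*sin(2*x) - 42*x*sin(x)^2 + 42*x*sin(2*x) + 42*sin(x)^2 + 35*sin(2*x)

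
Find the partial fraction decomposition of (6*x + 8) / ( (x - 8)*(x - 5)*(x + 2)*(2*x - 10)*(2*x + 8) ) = -1/(486*(x + 4)) + 1/(980*(x + 2)) - 142/(11907*(x - 5)) - 19/(378*(x - 5)^2) + 7/(540*(x - 8))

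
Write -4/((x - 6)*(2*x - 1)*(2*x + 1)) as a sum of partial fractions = -4/(13*(2*x + 1)) + 4/(11*(2*x - 1)) - 4/(143*(x - 6))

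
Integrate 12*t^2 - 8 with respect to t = 4*t^3 - 8*t + C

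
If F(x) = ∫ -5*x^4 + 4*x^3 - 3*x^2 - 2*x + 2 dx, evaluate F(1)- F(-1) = 0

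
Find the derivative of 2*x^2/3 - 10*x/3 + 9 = 4*x/3 - 10/3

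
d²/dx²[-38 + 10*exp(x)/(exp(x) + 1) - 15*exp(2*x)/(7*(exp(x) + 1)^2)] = (-40*exp(3*x) - 60*exp(2*x) + 70*exp(x))/(7*exp(4*x) + 28*exp(3*x) + 42*exp(2*x) + 28*exp(x) + 7)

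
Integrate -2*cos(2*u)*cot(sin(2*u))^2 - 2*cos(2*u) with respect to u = cot(sin(2*u)) + C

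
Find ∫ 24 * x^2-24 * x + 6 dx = 8*x^3 - 12*x^2 + 6*x + C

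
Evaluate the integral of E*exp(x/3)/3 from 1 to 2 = -exp(4/3) + exp(5/3)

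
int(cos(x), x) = sin(x) + C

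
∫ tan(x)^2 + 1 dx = tan(x) + C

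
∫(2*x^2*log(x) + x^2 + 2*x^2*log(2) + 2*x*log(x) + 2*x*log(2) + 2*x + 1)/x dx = (x + 1)^2*log(2*x) + C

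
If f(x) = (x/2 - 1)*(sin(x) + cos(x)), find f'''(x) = x*sin(x)/2 - x*cos(x)/2 - 5*sin(x)/2 - cos(x)/2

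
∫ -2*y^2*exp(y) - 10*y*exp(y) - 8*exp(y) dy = 2*(-y^2 - 3*y - 1)*exp(y) + C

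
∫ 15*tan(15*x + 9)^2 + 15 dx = tan(15*x + 9) + C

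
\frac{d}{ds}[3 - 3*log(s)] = -3/s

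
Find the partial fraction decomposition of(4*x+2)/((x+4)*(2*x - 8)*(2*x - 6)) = -1/(16*(x + 4)) - 1/(2*(x - 3)) + 9/(16*(x - 4))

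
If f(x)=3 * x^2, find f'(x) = 6*x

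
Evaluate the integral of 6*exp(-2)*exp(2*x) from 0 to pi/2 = -3*exp(-2) + 3*exp(-2 + pi)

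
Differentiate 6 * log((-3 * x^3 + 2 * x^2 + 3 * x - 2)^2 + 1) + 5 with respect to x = (324*x^5 - 360*x^4 - 336*x^3 + 432*x^2 + 12*x - 72)/(9*x^6 - 12*x^5 - 14*x^4 + 24*x^3 + x^2 - 12*x + 5)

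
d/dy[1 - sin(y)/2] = -cos(y)/2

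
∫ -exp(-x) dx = exp(-x) + C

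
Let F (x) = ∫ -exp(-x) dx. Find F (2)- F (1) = -exp(-1) + exp(-2)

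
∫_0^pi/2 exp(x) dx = -1 + exp(pi/2)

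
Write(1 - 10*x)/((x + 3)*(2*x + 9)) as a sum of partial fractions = -92/(3*(2*x + 9)) + 31/(3*(x + 3))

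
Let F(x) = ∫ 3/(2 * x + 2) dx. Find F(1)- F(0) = log(8)/2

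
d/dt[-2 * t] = -2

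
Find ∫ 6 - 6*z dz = -3*z^2 + 6*z + C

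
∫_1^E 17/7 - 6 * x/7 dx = -6 + (-1/2 + E/14)*(-6*E - 8)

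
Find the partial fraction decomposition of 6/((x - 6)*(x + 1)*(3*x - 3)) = 1/(7*(x + 1)) - 1/(5*(x - 1)) + 2/(35*(x - 6))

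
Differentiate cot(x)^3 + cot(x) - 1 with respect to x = -1 - 4/tan(x)^2 - 3/tan(x)^4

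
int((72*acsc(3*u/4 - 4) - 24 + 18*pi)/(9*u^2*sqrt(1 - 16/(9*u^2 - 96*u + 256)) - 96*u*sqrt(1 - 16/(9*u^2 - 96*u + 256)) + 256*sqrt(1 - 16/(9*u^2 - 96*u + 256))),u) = -3*(4*acsc(3*u/4 - 4) + pi)^2/16 + 2*acsc(3*u/4 - 4) + C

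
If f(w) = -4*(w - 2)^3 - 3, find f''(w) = 48 - 24*w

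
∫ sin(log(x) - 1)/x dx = -cos(log(x) - 1) + C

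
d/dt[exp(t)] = exp(t)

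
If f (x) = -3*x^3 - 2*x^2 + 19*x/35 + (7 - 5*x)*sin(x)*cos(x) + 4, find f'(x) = -9*x^2 - 5*x*cos(2*x) - 4*x - 5*sin(2*x)/2 + 7*cos(2*x) + 19/35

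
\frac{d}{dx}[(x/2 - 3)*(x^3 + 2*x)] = 2*x^3 - 9*x^2 + 2*x - 6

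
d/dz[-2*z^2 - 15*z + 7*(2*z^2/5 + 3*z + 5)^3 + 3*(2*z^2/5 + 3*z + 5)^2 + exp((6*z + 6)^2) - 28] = 336*z^5/125 + 252*z^4/5 + 9288*z^3/25 + 6723*z^2/5 + 72*z*exp(36*z^2 + 72*z + 36) + 2384*z + 72*exp(36*z^2 + 72*z + 36) + 1650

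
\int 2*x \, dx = x^2 + C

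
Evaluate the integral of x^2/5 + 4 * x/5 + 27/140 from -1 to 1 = 109/210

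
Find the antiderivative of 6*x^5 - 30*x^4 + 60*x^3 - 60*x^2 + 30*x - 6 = x^6 - 6*x^5 + 15*x^4 - 20*x^3 + 15*x^2 - 6*x + C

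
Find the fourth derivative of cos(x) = cos(x)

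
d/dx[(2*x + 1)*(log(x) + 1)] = (2*x*log(x) + 4*x + 1)/x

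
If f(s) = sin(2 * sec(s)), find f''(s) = -4*sin(2*sec(s))*tan(s)^2*sec(s)^2 + 4*cos(2*sec(s))*tan(s)^2*sec(s) + 2*cos(2*sec(s))*sec(s)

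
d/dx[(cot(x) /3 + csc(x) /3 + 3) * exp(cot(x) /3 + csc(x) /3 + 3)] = -(12*cos(x) + 12 + cos(x)^2/sin(x) + 2*cos(x)/sin(x) + 1/sin(x))*exp(3)*exp(1/(3*sin(x)))*exp(1/(3*tan(x)))/(9*sin(x)^2)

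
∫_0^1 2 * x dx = 1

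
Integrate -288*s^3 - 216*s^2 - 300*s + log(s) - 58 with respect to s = s*(-72*s^3 - 72*s^2 - 150*s + log(s) - 59) + C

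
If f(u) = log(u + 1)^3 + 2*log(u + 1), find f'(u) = (3*log(u + 1)^2 + 2)/(u + 1)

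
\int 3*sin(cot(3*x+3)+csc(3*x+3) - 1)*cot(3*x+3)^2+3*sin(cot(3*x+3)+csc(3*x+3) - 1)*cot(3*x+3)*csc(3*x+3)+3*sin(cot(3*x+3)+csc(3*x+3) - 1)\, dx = cos(cot(3*x + 3) + csc(3*x + 3) - 1) + C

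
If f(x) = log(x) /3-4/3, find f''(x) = -1/(3*x^2)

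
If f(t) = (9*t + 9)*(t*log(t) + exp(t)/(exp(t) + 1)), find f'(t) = (18*t*exp(2*t)*log(t) + 9*t*exp(2*t) + 36*t*exp(t)*log(t) + 27*t*exp(t) + 18*t*log(t) + 9*t + 9*exp(2*t)*log(t) + 18*exp(2*t) + 18*exp(t)*log(t) + 36*exp(t) + 9*log(t) + 9)/(exp(2*t) + 2*exp(t) + 1)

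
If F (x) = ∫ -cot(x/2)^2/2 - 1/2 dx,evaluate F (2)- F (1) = -cot(1/2) + cot(1)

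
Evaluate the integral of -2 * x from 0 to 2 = -4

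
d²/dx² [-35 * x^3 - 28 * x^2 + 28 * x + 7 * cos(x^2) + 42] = -28*x^2*cos(x^2) - 210*x - 14*sin(x^2) - 56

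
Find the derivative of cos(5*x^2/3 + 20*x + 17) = -10*(x/3 + 2)*sin(5*x^2/3 + 20*x + 17)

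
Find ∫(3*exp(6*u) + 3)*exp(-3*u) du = 2*sinh(3*u) + C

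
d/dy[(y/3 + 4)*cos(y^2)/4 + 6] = -y^2*sin(y^2)/6 - 2*y*sin(y^2) + cos(y^2)/12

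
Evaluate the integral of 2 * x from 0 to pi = pi^2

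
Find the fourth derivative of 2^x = 2^x*log(2)^4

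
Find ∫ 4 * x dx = 2*x^2 + C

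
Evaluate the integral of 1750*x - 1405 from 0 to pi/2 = -560 - 5*pi/2 + 35*(4 - 5*pi/2)^2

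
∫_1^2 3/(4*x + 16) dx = -3*log(5)/4 + 3*log(6)/4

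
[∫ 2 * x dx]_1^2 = 3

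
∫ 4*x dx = 2*x^2 + C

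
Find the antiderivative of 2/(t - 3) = 2*log(t - 3) + C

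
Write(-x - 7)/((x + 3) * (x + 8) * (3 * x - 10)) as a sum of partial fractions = -93/(646*(3*x - 10)) + 1/(170*(x + 8)) + 4/(95*(x + 3))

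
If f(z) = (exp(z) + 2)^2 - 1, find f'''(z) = 8*exp(2*z) + 4*exp(z)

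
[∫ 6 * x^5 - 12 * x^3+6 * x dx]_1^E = (-1 + E)^3*(1 + E)^3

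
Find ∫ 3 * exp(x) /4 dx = 3*exp(x)/4 + C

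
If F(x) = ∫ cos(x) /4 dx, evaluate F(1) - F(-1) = sin(1)/2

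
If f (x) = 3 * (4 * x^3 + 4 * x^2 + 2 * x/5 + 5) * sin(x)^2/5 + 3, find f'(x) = 12*x^3*sin(2*x)/5 + 36*x^2*sin(x)^2/5 + 12*x^2*sin(2*x)/5 + 24*x*sin(x)^2/5 + 6*x*sin(2*x)/25 + 6*sin(x)^2/25 + 3*sin(2*x)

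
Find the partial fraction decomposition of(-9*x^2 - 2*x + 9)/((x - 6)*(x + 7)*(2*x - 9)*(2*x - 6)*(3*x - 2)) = -297/(118496*(3*x - 2)) + 162/(529*(2*x - 9)) - 209/(68770*(x + 7)) - 13/(210*(x - 3)) - 109/(1248*(x - 6))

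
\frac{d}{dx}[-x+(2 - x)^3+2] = -3*x^2 + 12*x - 13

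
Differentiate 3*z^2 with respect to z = 6*z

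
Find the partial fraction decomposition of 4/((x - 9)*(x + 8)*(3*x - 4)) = -9/(161*(3*x - 4)) + 1/(119*(x + 8)) + 4/(391*(x - 9))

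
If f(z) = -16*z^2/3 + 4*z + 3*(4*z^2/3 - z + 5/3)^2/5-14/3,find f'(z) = 64*z^3/15 - 24*z^2/5 - 62*z/15 + 2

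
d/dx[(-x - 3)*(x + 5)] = -2*x - 8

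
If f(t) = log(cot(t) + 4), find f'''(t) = 2*(-17*tan(t)^3 + 4*tan(t)^2 - 65*tan(t) - 8 - 49/tan(t) - 12/tan(t)^2 - 1/tan(t)^3)/(4*tan(t) + 1)^3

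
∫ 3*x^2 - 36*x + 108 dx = x^3 - 18*x^2 + 108*x + C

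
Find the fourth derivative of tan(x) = 24*tan(x)^5 + 40*tan(x)^3 + 16*tan(x)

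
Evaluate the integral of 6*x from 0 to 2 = 12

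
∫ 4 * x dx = 2*x^2 + C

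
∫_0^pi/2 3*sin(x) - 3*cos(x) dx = 0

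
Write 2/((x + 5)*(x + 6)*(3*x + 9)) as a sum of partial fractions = 2/(9*(x + 6)) - 1/(3*(x + 5)) + 1/(9*(x + 3))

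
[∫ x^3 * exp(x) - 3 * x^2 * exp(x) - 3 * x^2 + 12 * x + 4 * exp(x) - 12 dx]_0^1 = 1 - E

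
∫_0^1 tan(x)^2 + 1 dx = tan(1)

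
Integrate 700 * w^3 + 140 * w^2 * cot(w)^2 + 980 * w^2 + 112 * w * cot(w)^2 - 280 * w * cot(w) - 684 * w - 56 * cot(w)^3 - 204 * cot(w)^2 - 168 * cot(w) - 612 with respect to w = -20*w^2 - 16*w + 7*(5*w^2 + 4*w - 2*cot(w) - 7)^2 + 8*cot(w) + C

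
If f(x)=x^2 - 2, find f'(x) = 2*x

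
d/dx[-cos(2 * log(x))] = 2*sin(2*log(x))/x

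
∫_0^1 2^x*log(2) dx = 1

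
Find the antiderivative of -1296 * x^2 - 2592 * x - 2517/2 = -432*x^3 - 1296*x^2 - 2517*x/2 + C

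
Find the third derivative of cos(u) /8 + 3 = sin(u)/8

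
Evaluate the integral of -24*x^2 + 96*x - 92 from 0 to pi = -64 + (4 - 2*pi)^3 + 4*pi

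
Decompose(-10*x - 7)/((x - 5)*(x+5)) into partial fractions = -43/(10*(x + 5)) - 57/(10*(x - 5))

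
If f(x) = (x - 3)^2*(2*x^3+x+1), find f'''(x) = 120*x^2 - 288*x + 114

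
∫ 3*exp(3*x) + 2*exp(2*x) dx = (exp(x) + 1)*exp(2*x) + C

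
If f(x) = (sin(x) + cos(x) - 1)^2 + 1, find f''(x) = -4*sin(2*x) + 2*sqrt(2)*sin(x + pi/4)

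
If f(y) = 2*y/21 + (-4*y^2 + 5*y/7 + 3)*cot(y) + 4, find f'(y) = 4*y^2/sin(y)^2 - 8*y/tan(y) - 5*y/(7*sin(y)^2) + 2/21 + 5/(7*tan(y)) - 3/sin(y)^2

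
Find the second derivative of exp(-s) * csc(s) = 2*(cos(s) + 1/sin(s))*exp(-s)/sin(s)^2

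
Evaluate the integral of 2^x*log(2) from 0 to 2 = 3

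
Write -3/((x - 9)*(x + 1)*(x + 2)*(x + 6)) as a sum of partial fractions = 1/(100*(x + 6)) - 3/(44*(x + 2)) + 3/(50*(x + 1)) - 1/(550*(x - 9))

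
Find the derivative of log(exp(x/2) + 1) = exp(x/2)/(2*exp(x/2) + 2)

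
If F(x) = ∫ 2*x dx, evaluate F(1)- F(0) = 1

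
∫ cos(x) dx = sin(x) + C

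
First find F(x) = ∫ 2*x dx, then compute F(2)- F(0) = 4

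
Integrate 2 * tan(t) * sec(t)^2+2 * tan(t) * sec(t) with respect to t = (sec(t) + 1)^2 + C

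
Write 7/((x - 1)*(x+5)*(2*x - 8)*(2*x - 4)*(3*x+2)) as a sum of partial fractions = -81/(4160*(3*x + 2)) + 1/(2808*(x + 5)) + 7/(360*(x - 1)) - 1/(64*(x - 2)) + 1/(432*(x - 4))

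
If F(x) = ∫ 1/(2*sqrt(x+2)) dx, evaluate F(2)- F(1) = 2 - sqrt(3)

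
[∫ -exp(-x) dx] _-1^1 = -E + exp(-1)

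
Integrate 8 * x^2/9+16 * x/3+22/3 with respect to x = 8*x^3/27 + 8*x^2/3 + 22*x/3 + C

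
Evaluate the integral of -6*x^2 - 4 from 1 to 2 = -18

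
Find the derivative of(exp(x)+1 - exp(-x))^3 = (3*exp(6*x) + 6*exp(5*x) - 6*exp(x) + 3)*exp(-3*x)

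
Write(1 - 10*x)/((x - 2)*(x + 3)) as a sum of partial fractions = -31/(5*(x + 3)) - 19/(5*(x - 2))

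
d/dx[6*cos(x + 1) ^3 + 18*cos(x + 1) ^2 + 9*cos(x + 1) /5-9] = -63*sin(x + 1)/10 - 18*sin(2*x + 2) - 9*sin(3*x + 3)/2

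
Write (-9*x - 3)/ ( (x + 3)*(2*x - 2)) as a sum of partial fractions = -3/(x + 3) - 3/(2*(x - 1))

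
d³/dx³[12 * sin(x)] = -12*cos(x)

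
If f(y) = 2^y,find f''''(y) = 2^y*log(2)^4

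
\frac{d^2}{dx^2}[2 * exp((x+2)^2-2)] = 8*x^2*exp(x^2 + 4*x + 2) + 32*x*exp(x^2 + 4*x + 2) + 36*exp(x^2 + 4*x + 2)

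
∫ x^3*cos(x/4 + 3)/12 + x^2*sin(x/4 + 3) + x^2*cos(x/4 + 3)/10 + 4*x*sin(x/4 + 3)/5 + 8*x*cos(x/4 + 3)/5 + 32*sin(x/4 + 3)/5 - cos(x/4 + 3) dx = (x^3/3 + 2*x^2/5 + 32*x/5 - 4)*sin(x/4 + 3) + C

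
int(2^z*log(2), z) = 2^z + C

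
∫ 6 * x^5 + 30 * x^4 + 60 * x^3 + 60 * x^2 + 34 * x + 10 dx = x^6 + 6*x^5 + 15*x^4 + 20*x^3 + 17*x^2 + 10*x + C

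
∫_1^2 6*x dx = 9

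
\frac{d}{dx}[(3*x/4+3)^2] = 9*x/8 + 9/2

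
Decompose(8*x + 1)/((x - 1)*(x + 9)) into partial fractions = 71/(10*(x + 9)) + 9/(10*(x - 1))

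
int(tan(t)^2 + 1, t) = tan(t) + C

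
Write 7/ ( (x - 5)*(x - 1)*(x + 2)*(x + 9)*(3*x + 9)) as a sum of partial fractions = 1/(2520*(x + 9)) - 7/(576*(x + 3)) + 1/(63*(x + 2)) - 7/(1440*(x - 1)) + 1/(1344*(x - 5))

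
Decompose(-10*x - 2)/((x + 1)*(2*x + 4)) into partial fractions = -9/(x + 2) + 4/(x + 1)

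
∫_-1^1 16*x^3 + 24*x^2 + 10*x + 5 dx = 26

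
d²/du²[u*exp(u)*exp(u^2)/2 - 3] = 2*u^3*exp(u^2 + u) + 2*u^2*exp(u^2 + u) + 7*u*exp(u^2 + u)/2 + exp(u^2 + u)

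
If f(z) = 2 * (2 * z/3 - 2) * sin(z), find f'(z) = 4*z*cos(z)/3 + 4*sin(z)/3 - 4*cos(z)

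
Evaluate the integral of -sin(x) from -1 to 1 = 0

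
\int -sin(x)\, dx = cos(x) + C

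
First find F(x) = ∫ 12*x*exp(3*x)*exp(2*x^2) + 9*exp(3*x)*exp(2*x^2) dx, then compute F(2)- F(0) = -3 + 3*exp(14)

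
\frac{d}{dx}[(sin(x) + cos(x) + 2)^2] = 2*cos(2*x) + 4*sqrt(2)*cos(x + pi/4)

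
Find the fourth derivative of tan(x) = 24*tan(x)^5 + 40*tan(x)^3 + 16*tan(x)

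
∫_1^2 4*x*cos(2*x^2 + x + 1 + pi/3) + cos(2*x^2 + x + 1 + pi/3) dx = sin(pi/3 + 11) - sin(pi/3 + 4)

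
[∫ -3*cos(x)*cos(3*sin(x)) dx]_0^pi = 0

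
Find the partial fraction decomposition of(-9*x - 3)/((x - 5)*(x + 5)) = -21/(5*(x + 5)) - 24/(5*(x - 5))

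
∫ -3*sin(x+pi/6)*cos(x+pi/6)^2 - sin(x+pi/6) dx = cos(x + pi/6)^3 + cos(x + pi/6) + C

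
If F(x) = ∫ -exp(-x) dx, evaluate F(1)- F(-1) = -E + exp(-1)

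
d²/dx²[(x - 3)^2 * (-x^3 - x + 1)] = -20*x^3 + 72*x^2 - 60*x + 14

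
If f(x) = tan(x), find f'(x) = cos(x)^(-2)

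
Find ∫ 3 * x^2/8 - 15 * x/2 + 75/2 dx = x^3/8 - 15*x^2/4 + 75*x/2 + C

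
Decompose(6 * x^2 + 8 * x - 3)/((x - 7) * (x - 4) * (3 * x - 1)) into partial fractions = 3/(220*(3*x - 1)) - 125/(33*(x - 4)) + 347/(60*(x - 7))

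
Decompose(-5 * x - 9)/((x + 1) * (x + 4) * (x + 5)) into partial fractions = 4/(x + 5) - 11/(3*(x + 4)) - 1/(3*(x + 1))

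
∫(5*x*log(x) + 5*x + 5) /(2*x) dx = 5*(x + 1)*log(x)/2 + C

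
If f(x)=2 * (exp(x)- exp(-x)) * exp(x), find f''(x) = 8*exp(2*x)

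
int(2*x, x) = x^2 + C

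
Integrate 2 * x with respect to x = x^2 + C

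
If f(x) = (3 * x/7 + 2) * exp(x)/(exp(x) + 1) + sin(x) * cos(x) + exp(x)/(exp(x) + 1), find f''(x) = (-3*x*exp(2*x) + 3*x*exp(x) - 14*exp(3*x)*sin(2*x) - 42*exp(2*x)*sin(2*x) - 15*exp(2*x) - 42*exp(x)*sin(2*x) + 27*exp(x) - 14*sin(2*x))/(7*exp(3*x) + 21*exp(2*x) + 21*exp(x) + 7)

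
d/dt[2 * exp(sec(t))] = 2*exp(sec(t))*tan(t)*sec(t)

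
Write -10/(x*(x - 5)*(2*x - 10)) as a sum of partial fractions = 1/(5*(x - 5)) - 1/(x - 5)^2 - 1/(5*x)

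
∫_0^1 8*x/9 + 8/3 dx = 28/9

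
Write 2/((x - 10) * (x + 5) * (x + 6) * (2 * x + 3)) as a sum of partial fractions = -16/(1449*(2*x + 3)) - 1/(72*(x + 6)) + 2/(105*(x + 5)) + 1/(2760*(x - 10))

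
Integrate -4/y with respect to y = -4*log(y) + C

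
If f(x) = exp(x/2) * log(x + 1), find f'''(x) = (x^3*exp(x/2)*log(x + 1) + 3*x^2*exp(x/2)*log(x + 1) + 6*x^2*exp(x/2) + 3*x*exp(x/2)*log(x + 1) + exp(x/2)*log(x + 1) + 10*exp(x/2))/(8*x^3 + 24*x^2 + 24*x + 8)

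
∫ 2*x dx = x^2 + C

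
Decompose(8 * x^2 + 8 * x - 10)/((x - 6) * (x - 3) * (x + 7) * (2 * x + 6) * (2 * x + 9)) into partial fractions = -928/(4725*(2*x + 9)) + 163/(2600*(x + 7)) + 19/(648*(x + 3)) - 43/(2700*(x - 3)) + 163/(7371*(x - 6))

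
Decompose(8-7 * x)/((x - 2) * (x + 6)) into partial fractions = -25/(4*(x + 6)) - 3/(4*(x - 2))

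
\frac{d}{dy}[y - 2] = 1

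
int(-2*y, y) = -y^2 + C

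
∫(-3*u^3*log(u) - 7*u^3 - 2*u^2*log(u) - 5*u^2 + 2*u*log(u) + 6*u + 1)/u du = -(log(u) + 2)*(u^3 + u^2 - 2*u - 1) + C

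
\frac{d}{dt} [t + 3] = 1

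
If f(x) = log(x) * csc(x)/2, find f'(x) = (-x*log(x)*cot(x)*csc(x) + csc(x))/(2*x)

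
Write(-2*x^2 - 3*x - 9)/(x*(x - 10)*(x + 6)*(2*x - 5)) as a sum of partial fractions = 232/(1275*(2*x - 5)) + 21/(544*(x + 6)) - 239/(2400*(x - 10)) - 3/(100*x)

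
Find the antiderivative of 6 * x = 3*x^2 + C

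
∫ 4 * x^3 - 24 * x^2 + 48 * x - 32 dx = x^4 - 8*x^3 + 24*x^2 - 32*x + C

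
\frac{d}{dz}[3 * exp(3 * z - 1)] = 9*exp(3*z - 1)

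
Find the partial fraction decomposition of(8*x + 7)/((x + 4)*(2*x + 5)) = -26/(3*(2*x + 5)) + 25/(3*(x + 4))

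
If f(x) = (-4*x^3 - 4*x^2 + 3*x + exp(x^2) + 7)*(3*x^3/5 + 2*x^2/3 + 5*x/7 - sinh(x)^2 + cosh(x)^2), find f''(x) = 12*x^5*exp(x^2)/5 + 8*x^4*exp(x^2)/3 - 72*x^4 + 394*x^3*exp(x^2)/35 - 304*x^3/3 + 32*x^2*exp(x^2)/3 - 1564*x^2/35 + 276*x*exp(x^2)/35 - 138*x/35 + 10*exp(x^2)/3 + 118/21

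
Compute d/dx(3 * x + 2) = 3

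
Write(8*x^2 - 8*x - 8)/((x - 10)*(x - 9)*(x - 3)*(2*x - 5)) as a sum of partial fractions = -176/(195*(2*x - 5)) + 20/(21*(x - 3)) - 284/(39*(x - 9)) + 712/(105*(x - 10))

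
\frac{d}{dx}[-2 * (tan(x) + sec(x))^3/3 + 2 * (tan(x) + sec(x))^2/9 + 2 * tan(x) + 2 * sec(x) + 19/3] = 4*(-sin(x)/cos(x) + 1/9)*(sin(x) + 1)^2/cos(x)^3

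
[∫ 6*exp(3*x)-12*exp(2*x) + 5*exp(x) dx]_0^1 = -E + 1 + 2*(-1 + E)^3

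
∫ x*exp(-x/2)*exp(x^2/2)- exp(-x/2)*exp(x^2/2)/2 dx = exp(x*(x - 1)/2) + C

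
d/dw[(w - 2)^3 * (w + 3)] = 4*w^3 - 9*w^2 - 12*w + 28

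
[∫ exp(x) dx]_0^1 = -1 + E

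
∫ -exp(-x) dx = exp(-x) + C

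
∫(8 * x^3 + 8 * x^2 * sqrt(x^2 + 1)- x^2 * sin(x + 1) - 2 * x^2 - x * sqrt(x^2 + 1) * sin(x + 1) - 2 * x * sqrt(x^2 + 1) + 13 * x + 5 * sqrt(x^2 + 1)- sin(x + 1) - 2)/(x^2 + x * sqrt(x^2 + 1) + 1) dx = 4*x^2 - 2*x + 5*log(x + sqrt(x^2 + 1)) + cos(x + 1) + C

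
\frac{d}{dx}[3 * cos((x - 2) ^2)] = 6*(2 - x)*sin(x^2 - 4*x + 4)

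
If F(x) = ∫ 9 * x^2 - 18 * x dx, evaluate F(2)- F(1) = -6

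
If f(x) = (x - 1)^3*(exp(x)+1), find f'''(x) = x^3*exp(x) + 6*x^2*exp(x) + 3*x*exp(x) - 4*exp(x) + 6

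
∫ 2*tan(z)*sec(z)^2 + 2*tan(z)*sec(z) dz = (sec(z) + 1)^2 + C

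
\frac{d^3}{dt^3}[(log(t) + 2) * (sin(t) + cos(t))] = sqrt(2)*(-t^3*log(t)*cos(t + pi/4) - 2*t^3*cos(t + pi/4) - 3*t^2*sin(t + pi/4) - 3*t*cos(t + pi/4) + 2*sin(t + pi/4))/t^3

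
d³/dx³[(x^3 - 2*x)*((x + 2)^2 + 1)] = 60*x^2 + 96*x + 18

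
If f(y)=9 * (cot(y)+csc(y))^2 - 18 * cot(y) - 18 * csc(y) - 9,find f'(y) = -18*(sqrt(2)*cos(y)*cos(y + pi/4) + cos(y) + sqrt(2)*cos(y + pi/4) + 1)/sin(y)^3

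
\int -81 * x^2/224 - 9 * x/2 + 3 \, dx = -27*x^3/224 - 9*x^2/4 + 3*x + C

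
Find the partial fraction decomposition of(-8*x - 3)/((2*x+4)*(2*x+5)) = -17/(2*x + 5) + 13/(2*(x + 2))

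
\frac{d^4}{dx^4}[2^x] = 2^x*log(2)^4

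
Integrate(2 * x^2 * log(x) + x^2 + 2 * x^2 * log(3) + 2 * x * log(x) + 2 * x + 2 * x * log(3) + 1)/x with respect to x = (x + 1)^2*log(3*x) + C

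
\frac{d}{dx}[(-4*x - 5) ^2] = 32*x + 40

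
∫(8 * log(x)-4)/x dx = (2*log(x) - 1)^2 + C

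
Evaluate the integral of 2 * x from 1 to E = -1 + exp(2)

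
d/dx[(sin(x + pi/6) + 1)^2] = sin(2*x + pi/3) + 2*cos(x + pi/6)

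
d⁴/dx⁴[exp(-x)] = exp(-x)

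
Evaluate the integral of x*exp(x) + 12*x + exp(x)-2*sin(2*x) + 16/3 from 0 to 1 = cos(2) + E + 31/3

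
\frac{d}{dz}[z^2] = 2*z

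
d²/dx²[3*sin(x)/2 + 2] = -3*sin(x)/2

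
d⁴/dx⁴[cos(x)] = cos(x)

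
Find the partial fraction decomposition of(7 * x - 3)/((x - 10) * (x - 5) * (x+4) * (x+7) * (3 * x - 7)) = 135/(12236*(3*x - 7)) - 13/(4284*(x + 7)) + 31/(7182*(x + 4)) - 1/(135*(x - 5)) + 67/(27370*(x - 10))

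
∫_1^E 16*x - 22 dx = 2 + (-4 + 2*E)*(-3 + 4*E)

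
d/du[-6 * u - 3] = -6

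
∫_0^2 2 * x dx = 4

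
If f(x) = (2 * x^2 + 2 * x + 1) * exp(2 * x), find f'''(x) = 16*x^2*exp(2*x) + 64*x*exp(2*x) + 56*exp(2*x)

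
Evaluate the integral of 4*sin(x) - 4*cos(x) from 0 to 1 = -4*sin(1) - 4*cos(1) + 4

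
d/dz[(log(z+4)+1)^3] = (3*log(z + 4)^2 + 6*log(z + 4) + 3)/(z + 4)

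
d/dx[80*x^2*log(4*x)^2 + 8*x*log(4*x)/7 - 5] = 160*x*log(x)^2 + 160*x*log(x) + 640*x*log(2)*log(x) + 320*x*log(2) + 640*x*log(2)^2 + 8*log(x)/7 + 8/7 + 16*log(2)/7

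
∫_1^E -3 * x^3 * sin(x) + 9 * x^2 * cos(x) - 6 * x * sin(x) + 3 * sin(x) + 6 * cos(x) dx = (-3 + 6*E + 3*exp(3))*cos(E) - 6*cos(1)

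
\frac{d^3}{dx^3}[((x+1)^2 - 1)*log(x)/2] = (x - 1)/x^2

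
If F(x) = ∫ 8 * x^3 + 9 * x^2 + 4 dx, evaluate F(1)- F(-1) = 14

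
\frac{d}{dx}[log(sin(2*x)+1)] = 2*cos(2*x)/(sin(2*x) + 1)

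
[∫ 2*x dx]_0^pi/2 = pi^2/4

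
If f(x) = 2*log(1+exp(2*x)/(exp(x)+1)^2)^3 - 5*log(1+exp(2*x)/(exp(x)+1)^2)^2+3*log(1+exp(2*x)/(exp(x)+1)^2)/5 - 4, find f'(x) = (60*exp(2*x)*log(1 + exp(2*x)/(exp(2*x) + 2*exp(x) + 1))^2 - 100*exp(2*x)*log(1 + exp(2*x)/(exp(2*x) + 2*exp(x) + 1)) + 6*exp(2*x))/(10*exp(3*x) + 20*exp(2*x) + 15*exp(x) + 5)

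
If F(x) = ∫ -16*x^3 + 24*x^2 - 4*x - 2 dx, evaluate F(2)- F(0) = -12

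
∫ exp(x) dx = exp(x) + C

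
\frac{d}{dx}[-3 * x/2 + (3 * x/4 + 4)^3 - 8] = 81*x^2/64 + 27*x/2 + 69/2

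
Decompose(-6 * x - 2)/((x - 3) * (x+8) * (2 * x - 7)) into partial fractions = -4/(2*x - 7) + 2/(11*(x + 8)) + 20/(11*(x - 3))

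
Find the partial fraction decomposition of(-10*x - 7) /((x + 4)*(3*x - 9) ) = -11/(7*(x + 4)) - 37/(21*(x - 3))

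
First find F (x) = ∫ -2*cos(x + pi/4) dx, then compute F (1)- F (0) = -2*sin(pi/4 + 1) + sqrt(2)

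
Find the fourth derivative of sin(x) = sin(x)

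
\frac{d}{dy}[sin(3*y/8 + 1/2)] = 3*cos(3*y/8 + 1/2)/8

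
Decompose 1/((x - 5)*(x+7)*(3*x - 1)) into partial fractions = -9/(308*(3*x - 1)) + 1/(264*(x + 7)) + 1/(168*(x - 5))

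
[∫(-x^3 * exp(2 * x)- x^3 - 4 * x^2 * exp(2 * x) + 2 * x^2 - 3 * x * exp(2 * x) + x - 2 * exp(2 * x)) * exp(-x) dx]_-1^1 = -4*E + 4*exp(-1)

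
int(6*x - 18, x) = 3*x^2 - 18*x + C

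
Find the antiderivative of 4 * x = 2*x^2 + C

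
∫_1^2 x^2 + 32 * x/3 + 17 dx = 106/3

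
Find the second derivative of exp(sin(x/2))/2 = (-2*sin(x/2) + cos(x) + 1)*exp(sin(x/2))/16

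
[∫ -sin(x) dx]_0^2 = -1 + cos(2)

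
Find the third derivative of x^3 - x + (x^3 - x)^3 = 504*x^6 - 630*x^4 + 180*x^2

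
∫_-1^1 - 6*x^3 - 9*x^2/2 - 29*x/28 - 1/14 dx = -22/7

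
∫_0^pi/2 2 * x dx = pi^2/4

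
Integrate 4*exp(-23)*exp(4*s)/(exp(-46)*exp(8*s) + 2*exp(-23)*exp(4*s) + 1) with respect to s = exp(4*s)/(exp(4*s) + exp(23)) + C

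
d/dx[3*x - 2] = 3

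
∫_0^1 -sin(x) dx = -1 + cos(1)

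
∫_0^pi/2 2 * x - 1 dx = -pi/2 + pi^2/4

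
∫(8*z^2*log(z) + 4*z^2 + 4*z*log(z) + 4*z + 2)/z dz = 2*(2*z^2 + 2*z + 1)*log(z) + C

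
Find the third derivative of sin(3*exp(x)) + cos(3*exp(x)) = 3*sqrt(2)*(-9*exp(2*x)*cos(3*exp(x) + pi/4) - 9*exp(x)*sin(3*exp(x) + pi/4) + cos(3*exp(x) + pi/4))*exp(x)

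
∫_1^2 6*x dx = 9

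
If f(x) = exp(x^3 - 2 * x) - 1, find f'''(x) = 27*x^6*exp(x^3 - 2*x) - 54*x^4*exp(x^3 - 2*x) + 54*x^3*exp(x^3 - 2*x) + 36*x^2*exp(x^3 - 2*x) - 36*x*exp(x^3 - 2*x) - 2*exp(x^3 - 2*x)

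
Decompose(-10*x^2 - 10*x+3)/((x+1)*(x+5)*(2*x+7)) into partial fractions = 338/(15*(2*x + 7)) - 197/(12*(x + 5)) + 3/(20*(x + 1))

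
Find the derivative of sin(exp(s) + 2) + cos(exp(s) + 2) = sqrt(2)*exp(s)*cos(exp(s) + pi/4 + 2)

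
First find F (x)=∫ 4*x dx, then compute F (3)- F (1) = 16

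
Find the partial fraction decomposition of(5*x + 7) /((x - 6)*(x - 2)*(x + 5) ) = -18/(77*(x + 5)) - 17/(28*(x - 2)) + 37/(44*(x - 6))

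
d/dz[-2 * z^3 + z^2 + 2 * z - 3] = -6*z^2 + 2*z + 2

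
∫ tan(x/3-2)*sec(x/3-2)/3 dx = sec(x/3 - 2) + C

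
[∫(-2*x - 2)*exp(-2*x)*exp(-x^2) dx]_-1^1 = -E + exp(-3)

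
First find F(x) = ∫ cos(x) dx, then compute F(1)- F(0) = sin(1)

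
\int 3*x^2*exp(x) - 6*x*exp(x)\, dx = 3*(x - 2)^2*exp(x) + C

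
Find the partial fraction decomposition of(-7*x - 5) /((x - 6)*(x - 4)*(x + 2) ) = 3/(16*(x + 2)) + 11/(4*(x - 4)) - 47/(16*(x - 6))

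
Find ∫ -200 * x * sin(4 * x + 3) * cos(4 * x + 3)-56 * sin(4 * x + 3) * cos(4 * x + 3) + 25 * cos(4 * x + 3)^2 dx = (25*x + 7)*cos(4*x + 3)^2 + C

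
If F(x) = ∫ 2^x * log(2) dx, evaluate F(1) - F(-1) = 3/2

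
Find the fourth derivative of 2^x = 2^x*log(2)^4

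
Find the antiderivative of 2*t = t^2 + C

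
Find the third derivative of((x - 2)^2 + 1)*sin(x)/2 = -x^2*cos(x)/2 - 3*x*sin(x) + 2*x*cos(x) + 6*sin(x) + cos(x)/2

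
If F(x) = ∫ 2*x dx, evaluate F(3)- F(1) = 8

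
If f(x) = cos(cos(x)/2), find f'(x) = sin(x)*sin(cos(x)/2)/2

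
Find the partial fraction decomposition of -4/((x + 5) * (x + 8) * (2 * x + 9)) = -16/(7*(2*x + 9)) - 4/(21*(x + 8)) + 4/(3*(x + 5))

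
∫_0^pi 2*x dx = pi^2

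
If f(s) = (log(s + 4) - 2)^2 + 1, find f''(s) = (6 - 2*log(s + 4))/(s^2 + 8*s + 16)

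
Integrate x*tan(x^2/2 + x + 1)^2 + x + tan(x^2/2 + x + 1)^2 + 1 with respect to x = tan(x^2/2 + x + 1) + C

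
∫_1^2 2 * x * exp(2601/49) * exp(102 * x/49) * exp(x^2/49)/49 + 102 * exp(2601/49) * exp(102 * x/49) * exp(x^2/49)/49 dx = -exp(2704/49) + exp(2809/49)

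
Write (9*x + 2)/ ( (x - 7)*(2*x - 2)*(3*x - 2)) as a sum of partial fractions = 36/(19*(3*x - 2)) - 11/(12*(x - 1)) + 65/(228*(x - 7))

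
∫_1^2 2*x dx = 3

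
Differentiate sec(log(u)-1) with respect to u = tan(log(u) - 1)*sec(log(u) - 1)/u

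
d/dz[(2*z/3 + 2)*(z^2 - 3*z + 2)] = 2*z^2 - 14/3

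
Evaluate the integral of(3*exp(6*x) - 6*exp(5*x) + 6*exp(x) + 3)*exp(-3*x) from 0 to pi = 1 + (-1 - exp(-pi) + exp(pi))^3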